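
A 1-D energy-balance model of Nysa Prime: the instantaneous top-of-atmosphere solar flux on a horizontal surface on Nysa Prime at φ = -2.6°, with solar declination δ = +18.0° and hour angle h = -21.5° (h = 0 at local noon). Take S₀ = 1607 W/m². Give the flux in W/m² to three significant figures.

cos θ_z = sin φ sin δ + cos φ cos δ cos h = -0.014018 + 0.883969 = 0.869951.
Flux = S₀ · cos θ_z = 1607 × 0.869951 = 1398 W/m².

1.40e+03 W/m²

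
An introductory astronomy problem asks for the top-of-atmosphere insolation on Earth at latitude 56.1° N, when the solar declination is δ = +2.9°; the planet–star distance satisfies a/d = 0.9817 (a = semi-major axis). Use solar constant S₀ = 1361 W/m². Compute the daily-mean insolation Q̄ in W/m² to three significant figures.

cos H₀ = −tan(+56.1°) tan(+2.900°) = -0.0754, H₀ = 1.6463 rad.
Bracket: H₀ sin φ sin δ + cos φ cos δ sin H₀ = 1.6463×0.83001×0.05059 + 0.55775×0.99872×0.99715 = 0.069128 + 0.555449 = 0.624577.
Inverse-square distance factor (a/d)² = 0.9817² = 0.963735.
Q̄ = (S₀/π) × 0.963735 × [bracket] = (1361/π) × 0.963735 × 0.624577 = 260.8 W/m².

Q̄ ≈ 261 W/m²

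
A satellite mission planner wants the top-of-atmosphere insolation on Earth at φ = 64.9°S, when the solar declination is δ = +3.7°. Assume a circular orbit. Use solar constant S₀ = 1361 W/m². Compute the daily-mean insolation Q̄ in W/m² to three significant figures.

Q̄ ≈ 145 W/m²

cos H₀ = −tan(-64.9°) tan(+3.700°) = 0.1380, H₀ = 1.4323 rad.
Bracket: H₀ sin φ sin δ + cos φ cos δ sin H₀ = 1.4323×-0.90557×0.06453 + 0.42420×0.99792×0.99043 = -0.083699 + 0.419267 = 0.335568.
Q̄ = (S₀/π) × [bracket] = (1361/π) × 0.335568 = 145.4 W/m².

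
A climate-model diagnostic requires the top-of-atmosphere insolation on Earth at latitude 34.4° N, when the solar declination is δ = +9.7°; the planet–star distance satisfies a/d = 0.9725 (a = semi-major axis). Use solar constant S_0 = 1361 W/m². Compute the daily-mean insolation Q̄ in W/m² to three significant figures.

Q̄ ≈ 397 W/m²

cos h₀ = −tan(+34.4°) tan(+9.700°) = -0.1170, h₀ = 1.6881 rad.
Bracket: h₀ sin ϕ sin δ + cos ϕ cos δ sin h₀ = 1.6881×0.56497×0.16849 + 0.82511×0.98570×0.99313 = 0.160693 + 0.807723 = 0.968416.
Inverse-square distance factor (a/d)² = 0.9725² = 0.945756.
Q̄ = (S_0/π) × 0.945756 × [bracket] = (1361/π) × 0.945756 × 0.968416 = 396.8 W/m².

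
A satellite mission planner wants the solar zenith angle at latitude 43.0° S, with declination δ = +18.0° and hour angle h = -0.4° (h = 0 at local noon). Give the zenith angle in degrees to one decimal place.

cos θ_z = sin ϕ sin δ + cos ϕ cos δ cos h = -0.210749 + 0.695542 = 0.484793.
θ_z = arccos(0.484793) = 61.0°.

θ_z = 61.0°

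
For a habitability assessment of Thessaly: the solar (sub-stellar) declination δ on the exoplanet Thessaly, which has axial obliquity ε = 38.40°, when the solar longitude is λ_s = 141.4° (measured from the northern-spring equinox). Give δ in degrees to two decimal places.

δ = +22.80°

sin δ = sin ε · sin λ_s = sin 38.40° × sin 141.4° = 0.387521.
δ = arcsin(0.387521) = +22.80°.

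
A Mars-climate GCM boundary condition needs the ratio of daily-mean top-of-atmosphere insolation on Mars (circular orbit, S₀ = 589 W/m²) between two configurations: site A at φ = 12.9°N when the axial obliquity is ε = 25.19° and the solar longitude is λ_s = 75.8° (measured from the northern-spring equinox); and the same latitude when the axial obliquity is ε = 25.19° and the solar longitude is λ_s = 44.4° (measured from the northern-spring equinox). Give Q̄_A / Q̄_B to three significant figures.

Q̄_A / Q̄_B ≈ 1.00

— Configuration A (φ=+12.9°):
Solar declination: sin δ = sin ε · sin λ_s = sin 25.19° × sin 75.8° = 0.41262, so δ = +24.369°.
cos H₀ = −tan(+12.9°) tan(+24.369°) = -0.1037, H₀ = 1.6747 rad.
Bracket: H₀ sin φ sin δ + cos φ cos δ sin H₀ = 1.6747×0.22325×0.41262 + 0.97476×0.91090×0.99460 = 0.154269 + 0.883114 = 1.037383.
Q̄ = (S₀/π) × [bracket] = (589/π) × 1.037383 = 194.49 W/m².
— Configuration B (φ=+12.9°):
Solar declination: sin δ = sin ε · sin λ_s = sin 25.19° × sin 44.4° = 0.29779, so δ = +17.325°.
cos H₀ = −tan(+12.9°) tan(+17.325°) = -0.0714, H₀ = 1.6423 rad.
Bracket: H₀ sin φ sin δ + cos φ cos δ sin H₀ = 1.6423×0.22325×0.29779 + 0.97476×0.95463×0.99744 = 0.109183 + 0.928153 = 1.037336.
Q̄ = (S₀/π) × [bracket] = (589/π) × 1.037336 = 194.48 W/m².
Ratio Q̄_A / Q̄_B = 194.49 / 194.48 = 1.000.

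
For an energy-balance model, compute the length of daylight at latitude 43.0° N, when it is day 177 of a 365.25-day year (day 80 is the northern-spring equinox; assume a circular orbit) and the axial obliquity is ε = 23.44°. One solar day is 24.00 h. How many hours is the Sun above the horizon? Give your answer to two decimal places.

15.16 h

Solar longitude: L_s = 360° × (177 − 80)/365.25 = 95.606°.
sin δ = sin 23.44° × sin 95.606° = 0.39589, so δ = +23.321°.
cos h₀ = −tan ϕ · tan δ = −tan(+43.0°) × tan(+23.321°) = -0.4020, so h₀ = 1.9845 rad = 113.70°.
Daylight = 2h₀/(2π) × 24.00 h = (1.9845/π) × 24.00 = 15.16 h.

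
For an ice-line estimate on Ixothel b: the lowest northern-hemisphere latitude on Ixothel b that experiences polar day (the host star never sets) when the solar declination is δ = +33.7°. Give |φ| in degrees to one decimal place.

Polar day requires cos H₀ = −tan φ tan δ ≤ −1, i.e. tan φ tan δ ≥ 1.
The boundary is |tan φ| · |tan δ| = 1, so |φ| = 90° − |δ| = 90° − 33.7° = 56.3° in the northern hemisphere.

|φ| = 56.3°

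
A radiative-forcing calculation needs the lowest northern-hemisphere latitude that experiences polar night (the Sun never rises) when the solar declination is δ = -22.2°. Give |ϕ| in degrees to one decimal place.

Polar night requires cos h₀ = −tan ϕ tan δ ≥ 1, i.e. tan ϕ tan δ ≤ −1.
The boundary is |tan ϕ| · |tan δ| = 1, so |ϕ| = 90° − |δ| = 90° − 22.2° = 67.8° in the northern hemisphere.

|ϕ| = 67.8°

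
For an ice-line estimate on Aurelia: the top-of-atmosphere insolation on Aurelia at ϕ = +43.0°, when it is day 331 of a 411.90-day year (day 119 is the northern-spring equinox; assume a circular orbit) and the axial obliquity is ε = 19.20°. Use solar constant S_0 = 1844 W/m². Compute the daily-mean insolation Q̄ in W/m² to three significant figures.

Q̄ ≈ 410 W/m²

Solar longitude: L_s = 360° × (331 − 119)/411.90 = 185.288°.
sin δ = sin 19.20° × sin 185.288° = -0.03031, so δ = -1.737°.
cos h₀ = −tan(+43.0°) tan(-1.737°) = 0.0283, h₀ = 1.5425 rad.
Bracket: h₀ sin ϕ sin δ + cos ϕ cos δ sin h₀ = 1.5425×0.68200×-0.03031 + 0.73135×0.99954×0.99960 = -0.031886 + 0.730721 = 0.698835.
Q̄ = (S_0/π) × [bracket] = (1844/π) × 0.698835 = 410.2 W/m².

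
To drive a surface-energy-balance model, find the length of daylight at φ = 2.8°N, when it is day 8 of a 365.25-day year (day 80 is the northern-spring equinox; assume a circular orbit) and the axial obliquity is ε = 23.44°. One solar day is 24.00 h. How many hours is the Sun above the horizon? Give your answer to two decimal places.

Solar longitude: λ_s = 360° × (8 − 80)/365.25 = -70.965°, i.e. -70.965° + 360° = 289.035°.
sin δ = sin 23.44° × sin 289.035° = -0.37604, so δ = -22.088°.
cos H₀ = −tan φ · tan δ = −tan(+2.8°) × tan(-22.088°) = 0.0198, so H₀ = 1.5509 rad = 88.86°.
Daylight = 2H₀/(2π) × 24.00 h = (1.5509/π) × 24.00 = 11.85 h.

11.85 h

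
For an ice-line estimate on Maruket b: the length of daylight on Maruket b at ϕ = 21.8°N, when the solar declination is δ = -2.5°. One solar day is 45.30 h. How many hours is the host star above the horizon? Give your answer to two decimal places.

cos h₀ = −tan ϕ · tan δ = −tan(+21.8°) × tan(-2.500°) = 0.0175, so h₀ = 1.5533 rad = 89.00°.
Daylight = 2h₀/(2π) × 45.30 h = (1.5533/π) × 45.30 = 22.40 h.

22.40 h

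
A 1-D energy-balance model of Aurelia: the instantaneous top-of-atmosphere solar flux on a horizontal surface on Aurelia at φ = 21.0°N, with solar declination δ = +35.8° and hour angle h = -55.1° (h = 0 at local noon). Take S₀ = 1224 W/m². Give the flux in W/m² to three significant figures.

787 W/m²

cos θ_z = sin φ sin δ + cos φ cos δ cos h = 0.209630 + 0.433225 = 0.642855.
Flux = S₀ · cos θ_z = 1224 × 0.642855 = 786.9 W/m².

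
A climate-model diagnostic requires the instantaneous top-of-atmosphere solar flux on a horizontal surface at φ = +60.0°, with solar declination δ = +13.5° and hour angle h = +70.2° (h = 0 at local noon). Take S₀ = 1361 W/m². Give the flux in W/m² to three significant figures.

499 W/m²

cos θ_z = sin φ sin δ + cos φ cos δ cos h = 0.202170 + 0.164689 = 0.366859.
Flux = S₀ · cos θ_z = 1361 × 0.366859 = 499.3 W/m².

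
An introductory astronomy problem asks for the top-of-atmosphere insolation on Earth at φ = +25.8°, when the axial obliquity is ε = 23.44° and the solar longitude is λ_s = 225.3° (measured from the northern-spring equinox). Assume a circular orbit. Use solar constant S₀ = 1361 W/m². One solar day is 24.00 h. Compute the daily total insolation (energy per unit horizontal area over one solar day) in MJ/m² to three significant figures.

25.4 MJ/m²

Solar declination: sin δ = sin ε · sin λ_s = sin 23.44° × sin 225.3° = -0.28275, so δ = -16.424°.
cos H₀ = −tan(+25.8°) tan(-16.424°) = 0.1425, H₀ = 1.4278 rad.
Bracket: H₀ sin φ sin δ + cos φ cos δ sin H₀ = 1.4278×0.43523×-0.28275 + 0.90032×0.95919×0.98979 = -0.175707 + 0.854761 = 0.679054.
Q̄ = (S₀/π) × [bracket] = (1361/π) × 0.679054 = 294.18 W/m².
Daily total = Q̄ × 24.00 h × 3600 s/h = 294.18 × 24.00 × 3600 / 10⁶ = 25.42 MJ/m².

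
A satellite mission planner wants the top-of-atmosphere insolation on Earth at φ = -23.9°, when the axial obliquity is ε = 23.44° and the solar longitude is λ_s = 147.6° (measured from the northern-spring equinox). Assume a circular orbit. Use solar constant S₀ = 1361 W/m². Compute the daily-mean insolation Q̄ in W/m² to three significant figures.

Solar declination: sin δ = sin ε · sin λ_s = sin 23.44° × sin 147.6° = 0.21315, so δ = +12.307°.
cos H₀ = −tan(-23.9°) tan(+12.307°) = 0.0967, H₀ = 1.4740 rad.
Bracket: H₀ sin φ sin δ + cos φ cos δ sin H₀ = 1.4740×-0.40514×0.21315 + 0.91425×0.97702×0.99532 = -0.127288 + 0.889060 = 0.761772.
Q̄ = (S₀/π) × [bracket] = (1361/π) × 0.761772 = 330.0 W/m².

Q̄ ≈ 330 W/m²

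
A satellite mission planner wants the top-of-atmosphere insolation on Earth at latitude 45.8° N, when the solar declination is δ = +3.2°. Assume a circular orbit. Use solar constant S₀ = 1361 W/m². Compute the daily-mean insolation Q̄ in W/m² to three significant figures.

Q̄ ≈ 329 W/m²

cos H₀ = −tan(+45.8°) tan(+3.200°) = -0.0575, H₀ = 1.6283 rad.
Bracket: H₀ sin φ sin δ + cos φ cos δ sin H₀ = 1.6283×0.71691×0.05582 + 0.69717×0.99844×0.99835 = 0.065161 + 0.694934 = 0.760095.
Q̄ = (S₀/π) × [bracket] = (1361/π) × 0.760095 = 329.3 W/m².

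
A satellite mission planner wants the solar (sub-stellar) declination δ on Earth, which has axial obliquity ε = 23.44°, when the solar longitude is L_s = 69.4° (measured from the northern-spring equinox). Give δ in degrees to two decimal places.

δ = +21.86°

sin δ = sin ε · sin L_s = sin 23.44° × sin 69.4° = 0.372354.
δ = arcsin(0.372354) = +21.86°.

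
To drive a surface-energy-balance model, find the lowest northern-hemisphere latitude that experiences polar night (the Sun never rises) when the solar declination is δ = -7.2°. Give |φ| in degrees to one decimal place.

|φ| = 82.8°

Polar night requires cos H₀ = −tan φ tan δ ≥ 1, i.e. tan φ tan δ ≤ −1.
The boundary is |tan φ| · |tan δ| = 1, so |φ| = 90° − |δ| = 90° − 7.2° = 82.8° in the northern hemisphere.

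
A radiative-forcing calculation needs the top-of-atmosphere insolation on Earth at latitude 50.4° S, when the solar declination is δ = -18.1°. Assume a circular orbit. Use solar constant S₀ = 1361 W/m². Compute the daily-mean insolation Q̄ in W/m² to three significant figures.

cos H₀ = −tan(-50.4°) tan(-18.100°) = -0.3951, H₀ = 1.9770 rad.
Bracket: H₀ sin φ sin δ + cos φ cos δ sin H₀ = 1.9770×-0.77051×-0.31068 + 0.63742×0.95052×0.91864 = 0.473258 + 0.556586 = 1.029844.
Q̄ = (S₀/π) × [bracket] = (1361/π) × 1.029844 = 446.1 W/m².

Q̄ ≈ 446 W/m²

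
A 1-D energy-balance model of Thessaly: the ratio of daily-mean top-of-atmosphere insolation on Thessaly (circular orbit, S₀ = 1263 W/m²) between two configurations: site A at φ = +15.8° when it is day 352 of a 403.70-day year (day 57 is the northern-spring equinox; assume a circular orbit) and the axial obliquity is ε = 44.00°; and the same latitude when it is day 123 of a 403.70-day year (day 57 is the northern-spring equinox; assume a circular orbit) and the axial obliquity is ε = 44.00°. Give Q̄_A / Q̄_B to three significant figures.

Q̄_A / Q̄_B ≈ 0.409

— Configuration A (φ=+15.8°):
Solar longitude: λ_s = 360° × (352 − 57)/403.70 = 263.067°.
sin δ = sin 44.00° × sin 263.067° = -0.68958, so δ = -43.597°.
cos H₀ = −tan(+15.8°) tan(-43.597°) = 0.2694, H₀ = 1.2980 rad.
Bracket: H₀ sin φ sin δ + cos φ cos δ sin H₀ = 1.2980×0.27228×-0.68958 + 0.96222×0.72421×0.96302 = -0.243711 + 0.671080 = 0.427369.
Q̄ = (S₀/π) × [bracket] = (1263/π) × 0.427369 = 171.81 W/m².
— Configuration B (φ=+15.8°):
Solar longitude: λ_s = 360° × (123 − 57)/403.70 = 58.856°.
sin δ = sin 44.00° × sin 58.856° = 0.59453, so δ = +36.479°.
cos H₀ = −tan(+15.8°) tan(+36.479°) = -0.2092, H₀ = 1.7816 rad.
Bracket: H₀ sin φ sin δ + cos φ cos δ sin H₀ = 1.7816×0.27228×0.59453 + 0.96222×0.80407×0.97787 = 0.288403 + 0.756570 = 1.044973.
Q̄ = (S₀/π) × [bracket] = (1263/π) × 1.044973 = 420.11 W/m².
Ratio Q̄_A / Q̄_B = 171.81 / 420.11 = 0.4090.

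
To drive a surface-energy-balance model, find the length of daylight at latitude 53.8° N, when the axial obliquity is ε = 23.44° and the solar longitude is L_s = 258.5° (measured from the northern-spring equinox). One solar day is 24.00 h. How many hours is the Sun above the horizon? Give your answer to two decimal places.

7.29 h

Solar declination: sin δ = sin ε · sin L_s = sin 23.44° × sin 258.5° = -0.38980, so δ = -22.942°.
cos h₀ = −tan ϕ · tan δ = −tan(+53.8°) × tan(-22.942°) = 0.5783, so h₀ = 0.9541 rad = 54.67°.
Daylight = 2h₀/(2π) × 24.00 h = (0.9541/π) × 24.00 = 7.29 h.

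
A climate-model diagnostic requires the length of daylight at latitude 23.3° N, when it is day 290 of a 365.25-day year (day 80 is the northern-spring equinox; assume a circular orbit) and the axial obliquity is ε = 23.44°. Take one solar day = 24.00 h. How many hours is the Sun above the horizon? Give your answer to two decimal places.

11.40 h

Solar longitude: L_s = 360° × (290 − 80)/365.25 = 206.982°.
sin δ = sin 23.44° × sin 206.982° = -0.18048, so δ = -10.398°.
cos h₀ = −tan ϕ · tan δ = −tan(+23.3°) × tan(-10.398°) = 0.0790, so h₀ = 1.4917 rad = 85.47°.
Daylight = 2h₀/(2π) × 24.00 h = (1.4917/π) × 24.00 = 11.40 h.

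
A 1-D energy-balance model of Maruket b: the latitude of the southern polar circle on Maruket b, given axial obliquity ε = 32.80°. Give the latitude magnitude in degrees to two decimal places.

57.20°

The polar circle is the lowest latitude that experiences at least one full rotation of continuous darkness at the northern-summer solstice; it lies at |ϕ| = 90° − ε = 90° − 32.80° = 57.20°.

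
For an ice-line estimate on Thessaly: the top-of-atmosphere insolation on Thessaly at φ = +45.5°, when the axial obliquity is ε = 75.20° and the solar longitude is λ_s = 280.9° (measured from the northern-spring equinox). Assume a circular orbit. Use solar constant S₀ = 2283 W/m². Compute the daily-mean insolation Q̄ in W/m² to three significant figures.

Q̄ ≈ 0.00 W/m²

Solar declination: sin δ = sin ε · sin λ_s = sin 75.20° × sin 280.9° = -0.94938, so δ = -71.692°.
cos H₀ = −tan(+45.5°) tan(-71.692°) = 3.0755 ≥ 1 ⇒ polar night, H₀ = 0 and Q̄ = 0.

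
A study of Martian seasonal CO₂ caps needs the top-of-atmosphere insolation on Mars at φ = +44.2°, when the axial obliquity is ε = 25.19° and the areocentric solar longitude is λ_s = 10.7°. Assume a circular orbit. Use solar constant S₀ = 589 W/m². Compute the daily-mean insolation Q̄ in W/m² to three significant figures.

sin δ = sin 25.19° × sin 10.7° = 0.07902, so δ = +4.532°.
cos H₀ = −tan(+44.2°) tan(+4.532°) = -0.0771, H₀ = 1.6480 rad.
Bracket: H₀ sin φ sin δ + cos φ cos δ sin H₀ = 1.6480×0.69717×0.07902 + 0.71691×0.99687×0.99702 = 0.090789 + 0.712536 = 0.803325.
Q̄ = (S₀/π) × [bracket] = (589/π) × 0.803325 = 150.6 W/m².

Q̄ ≈ 151 W/m²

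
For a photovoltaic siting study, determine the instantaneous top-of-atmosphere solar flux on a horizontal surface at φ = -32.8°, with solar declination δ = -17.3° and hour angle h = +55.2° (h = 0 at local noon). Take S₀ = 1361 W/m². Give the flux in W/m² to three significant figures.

cos θ_z = sin φ sin δ + cos φ cos δ cos h = 0.161090 + 0.458020 = 0.619110.
Flux = S₀ · cos θ_z = 1361 × 0.619110 = 842.6 W/m².

843 W/m²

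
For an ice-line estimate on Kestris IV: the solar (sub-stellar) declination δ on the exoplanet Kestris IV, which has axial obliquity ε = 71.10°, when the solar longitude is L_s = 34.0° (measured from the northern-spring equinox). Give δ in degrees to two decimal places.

δ = +31.94°

sin δ = sin ε · sin L_s = sin 71.10° × sin 34.0° = 0.529044.
δ = arcsin(0.529044) = +31.94°.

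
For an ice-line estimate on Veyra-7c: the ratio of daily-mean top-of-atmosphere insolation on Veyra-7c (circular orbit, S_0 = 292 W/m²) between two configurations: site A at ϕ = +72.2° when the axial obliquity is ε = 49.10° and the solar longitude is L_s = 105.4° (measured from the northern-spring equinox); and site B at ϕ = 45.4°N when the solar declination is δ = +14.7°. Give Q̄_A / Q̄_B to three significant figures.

— Configuration A (ϕ=+72.2°):
Solar declination: sin δ = sin ε · sin L_s = sin 49.10° × sin 105.4° = 0.72871, so δ = +46.779°.
cos h₀ = −tan(+72.2°) tan(+46.779°) = -3.3143 ≤ −1 ⇒ polar day, h₀ = π.
Bracket: h₀ sin ϕ sin δ + cos ϕ cos δ sin h₀ = 3.1416×0.95213×0.72871 + 0.30570×0.68482×0.00000 = 2.179726 + 0.000000 = 2.179726.
Q̄ = (S_0/π) × [bracket] = (292/π) × 2.179726 = 202.60 W/m².
— Configuration B (ϕ=+45.4°):
cos h₀ = −tan(+45.4°) tan(+14.700°) = -0.2660, h₀ = 1.8401 rad.
Bracket: h₀ sin ϕ sin δ + cos ϕ cos δ sin h₀ = 1.8401×0.71203×0.25376 + 0.70215×0.96727×0.96396 = 0.332478 + 0.654691 = 0.987169.
Q̄ = (S_0/π) × [bracket] = (292/π) × 0.987169 = 91.754 W/m².
Ratio Q̄_A / Q̄_B = 202.60 / 91.754 = 2.208.

Q̄_A / Q̄_B ≈ 2.21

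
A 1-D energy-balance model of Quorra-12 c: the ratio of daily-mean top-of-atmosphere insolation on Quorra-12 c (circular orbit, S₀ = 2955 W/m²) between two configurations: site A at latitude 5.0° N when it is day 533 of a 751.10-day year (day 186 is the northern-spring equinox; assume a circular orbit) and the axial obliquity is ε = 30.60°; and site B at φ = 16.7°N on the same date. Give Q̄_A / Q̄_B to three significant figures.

— Configuration A (φ=+5.0°):
Solar longitude: λ_s = 360° × (533 − 186)/751.10 = 166.316°.
sin δ = sin 30.60° × sin 166.316° = 0.12042, so δ = +6.916°.
cos H₀ = −tan(+5.0°) tan(+6.916°) = -0.0106, H₀ = 1.5814 rad.
Bracket: H₀ sin φ sin δ + cos φ cos δ sin H₀ = 1.5814×0.08716×0.12042 + 0.99619×0.99272×0.99994 = 0.016598 + 0.988878 = 1.005476.
Q̄ = (S₀/π) × [bracket] = (2955/π) × 1.005476 = 945.76 W/m².
— Configuration B (φ=+16.7°):
cos H₀ = −tan(+16.7°) tan(+6.916°) = -0.0364, H₀ = 1.6072 rad.
Bracket: H₀ sin φ sin δ + cos φ cos δ sin H₀ = 1.6072×0.28736×0.12042 + 0.95782×0.99272×0.99934 = 0.055615 + 0.950220 = 1.005835.
Q̄ = (S₀/π) × [bracket] = (2955/π) × 1.005835 = 946.09 W/m².
Ratio Q̄_A / Q̄_B = 945.76 / 946.09 = 0.9997.

Q̄_A / Q̄_B ≈ 1.00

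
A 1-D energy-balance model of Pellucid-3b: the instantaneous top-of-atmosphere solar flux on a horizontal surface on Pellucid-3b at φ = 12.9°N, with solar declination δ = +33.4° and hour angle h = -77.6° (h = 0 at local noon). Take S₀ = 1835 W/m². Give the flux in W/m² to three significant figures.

546 W/m²

cos θ_z = sin φ sin δ + cos φ cos δ cos h = 0.122895 + 0.174747 = 0.297642.
Flux = S₀ · cos θ_z = 1835 × 0.297642 = 546.2 W/m².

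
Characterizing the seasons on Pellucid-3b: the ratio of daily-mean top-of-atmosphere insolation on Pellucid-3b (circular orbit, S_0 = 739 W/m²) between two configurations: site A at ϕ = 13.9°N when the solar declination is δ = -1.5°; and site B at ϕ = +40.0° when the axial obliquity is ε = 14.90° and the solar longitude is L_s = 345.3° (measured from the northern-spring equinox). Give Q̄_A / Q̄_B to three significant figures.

Q̄_A / Q̄_B ≈ 1.37

— Configuration A (ϕ=+13.9°):
cos h₀ = −tan(+13.9°) tan(-1.500°) = 0.0065, h₀ = 1.5643 rad.
Bracket: h₀ sin ϕ sin δ + cos ϕ cos δ sin h₀ = 1.5643×0.24023×-0.02618 + 0.97072×0.99966×0.99998 = -0.009838 + 0.970371 = 0.960533.
Q̄ = (S_0/π) × [bracket] = (739/π) × 0.960533 = 225.95 W/m².
— Configuration B (ϕ=+40.0°):
Solar declination: sin δ = sin ε · sin L_s = sin 14.90° × sin 345.3° = -0.06525, so δ = -3.741°.
cos h₀ = −tan(+40.0°) tan(-3.741°) = 0.0549, h₀ = 1.5159 rad.
Bracket: h₀ sin ϕ sin δ + cos ϕ cos δ sin h₀ = 1.5159×0.64279×-0.06525 + 0.76604×0.99787×0.99849 = -0.063580 + 0.763254 = 0.699674.
Q̄ = (S_0/π) × [bracket] = (739/π) × 0.699674 = 164.59 W/m².
Ratio Q̄_A / Q̄_B = 225.95 / 164.59 = 1.373.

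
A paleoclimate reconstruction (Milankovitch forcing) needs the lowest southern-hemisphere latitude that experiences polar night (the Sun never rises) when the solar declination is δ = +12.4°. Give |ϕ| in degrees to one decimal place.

|ϕ| = 77.6°

Polar night requires cos h₀ = −tan ϕ tan δ ≥ 1, i.e. tan ϕ tan δ ≤ −1.
The boundary is |tan ϕ| · |tan δ| = 1, so |ϕ| = 90° − |δ| = 90° − 12.4° = 77.6° in the southern hemisphere.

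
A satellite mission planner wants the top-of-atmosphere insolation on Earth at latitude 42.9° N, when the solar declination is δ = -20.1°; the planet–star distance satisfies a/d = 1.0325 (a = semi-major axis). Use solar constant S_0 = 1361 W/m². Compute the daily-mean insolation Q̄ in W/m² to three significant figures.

cos h₀ = −tan(+42.9°) tan(-20.100°) = 0.3401, h₀ = 1.2238 rad.
Bracket: h₀ sin ϕ sin δ + cos ϕ cos δ sin h₀ = 1.2238×0.68072×-0.34366 + 0.73254×0.93909×0.94040 = -0.286291 + 0.646921 = 0.360630.
Inverse-square distance factor (a/d)² = 1.0325² = 1.066056.
Q̄ = (S_0/π) × 1.066056 × [bracket] = (1361/π) × 1.066056 × 0.360630 = 166.6 W/m².

Q̄ ≈ 167 W/m²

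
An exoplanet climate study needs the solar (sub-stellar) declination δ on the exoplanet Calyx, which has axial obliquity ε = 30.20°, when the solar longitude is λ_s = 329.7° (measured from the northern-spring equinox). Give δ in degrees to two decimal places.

δ = -14.70°

sin δ = sin ε · sin λ_s = sin 30.20° × sin 329.7° = -0.253787.
δ = arcsin(-0.253787) = -14.70°.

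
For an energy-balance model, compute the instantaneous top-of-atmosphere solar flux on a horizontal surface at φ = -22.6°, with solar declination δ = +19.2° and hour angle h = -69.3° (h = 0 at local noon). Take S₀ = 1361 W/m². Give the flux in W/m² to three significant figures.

cos θ_z = sin φ sin δ + cos φ cos δ cos h = -0.126382 + 0.308180 = 0.181798.
Flux = S₀ · cos θ_z = 1361 × 0.181798 = 247.4 W/m².

247 W/m²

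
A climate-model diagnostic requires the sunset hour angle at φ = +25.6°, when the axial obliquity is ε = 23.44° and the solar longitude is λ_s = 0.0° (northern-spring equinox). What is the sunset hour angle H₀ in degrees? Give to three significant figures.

H₀ = 90.0°

Solar declination: sin δ = sin ε · sin λ_s = sin 23.44° × sin 0.0° = 0.00000, so δ = +0.000°.
cos H₀ = −tan φ · tan δ = −tan(+25.6°) × tan(+0.000°) = -0.0000, so H₀ = 1.5708 rad = 90.00°.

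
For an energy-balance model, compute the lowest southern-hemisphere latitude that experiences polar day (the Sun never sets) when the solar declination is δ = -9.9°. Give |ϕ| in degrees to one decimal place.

Polar day requires cos h₀ = −tan ϕ tan δ ≤ −1, i.e. tan ϕ tan δ ≥ 1.
The boundary is |tan ϕ| · |tan δ| = 1, so |ϕ| = 90° − |δ| = 90° − 9.9° = 80.1° in the southern hemisphere.

|ϕ| = 80.1°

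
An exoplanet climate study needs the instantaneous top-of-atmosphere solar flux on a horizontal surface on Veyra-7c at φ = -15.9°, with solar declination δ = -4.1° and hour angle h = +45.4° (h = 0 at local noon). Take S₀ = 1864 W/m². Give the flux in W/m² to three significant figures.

1.29e+03 W/m²

cos θ_z = sin φ sin δ + cos φ cos δ cos h = 0.019587 + 0.673561 = 0.693148.
Flux = S₀ · cos θ_z = 1864 × 0.693148 = 1292 W/m².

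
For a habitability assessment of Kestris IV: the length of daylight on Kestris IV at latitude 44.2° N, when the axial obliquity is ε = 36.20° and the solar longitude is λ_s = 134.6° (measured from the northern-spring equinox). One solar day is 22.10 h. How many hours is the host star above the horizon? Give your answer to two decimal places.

14.34 h

Solar declination: sin δ = sin ε · sin λ_s = sin 36.20° × sin 134.6° = 0.42053, so δ = +24.868°.
cos H₀ = −tan φ · tan δ = −tan(+44.2°) × tan(+24.868°) = -0.4507, so H₀ = 2.0384 rad = 116.79°.
Daylight = 2H₀/(2π) × 22.10 h = (2.0384/π) × 22.10 = 14.34 h.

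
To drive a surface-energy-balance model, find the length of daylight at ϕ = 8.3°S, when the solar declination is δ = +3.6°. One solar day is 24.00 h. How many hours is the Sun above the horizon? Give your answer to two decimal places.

cos h₀ = −tan ϕ · tan δ = −tan(-8.3°) × tan(+3.600°) = 0.0092, so h₀ = 1.5616 rad = 89.47°.
Daylight = 2h₀/(2π) × 24.00 h = (1.5616/π) × 24.00 = 11.93 h.

11.93 h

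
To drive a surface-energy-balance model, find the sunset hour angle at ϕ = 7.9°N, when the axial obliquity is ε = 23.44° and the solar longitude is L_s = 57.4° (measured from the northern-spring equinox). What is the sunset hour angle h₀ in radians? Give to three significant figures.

h₀ = 1.62 rad

Solar declination: sin δ = sin ε · sin L_s = sin 23.44° × sin 57.4° = 0.33512, so δ = +19.580°.
cos h₀ = −tan ϕ · tan δ = −tan(+7.9°) × tan(+19.580°) = -0.0494, so h₀ = 1.6202 rad = 92.83°.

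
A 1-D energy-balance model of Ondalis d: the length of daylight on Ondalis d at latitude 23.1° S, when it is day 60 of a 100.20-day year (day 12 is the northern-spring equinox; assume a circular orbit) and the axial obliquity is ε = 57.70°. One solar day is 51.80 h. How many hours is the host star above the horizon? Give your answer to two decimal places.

Solar longitude: λ_s = 360° × (60 − 12)/100.20 = 172.455°.
sin δ = sin 57.70° × sin 172.455° = 0.11099, so δ = +6.372°.
cos H₀ = −tan φ · tan δ = −tan(-23.1°) × tan(+6.372°) = 0.0476, so H₀ = 1.5231 rad = 87.27°.
Daylight = 2H₀/(2π) × 51.80 h = (1.5231/π) × 51.80 = 25.11 h.

25.11 h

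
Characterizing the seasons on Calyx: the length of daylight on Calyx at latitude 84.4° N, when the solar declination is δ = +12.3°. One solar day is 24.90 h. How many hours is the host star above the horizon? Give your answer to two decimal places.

Sunrise equation: cos H₀ = −tan φ · tan δ = -2.2237 ≤ −1, so the host star never sets (polar day) and H₀ = π.
Daylight = 2H₀/(2π) × 24.90 h = (3.1416/π) × 24.90 = 24.90 h.

24.90 h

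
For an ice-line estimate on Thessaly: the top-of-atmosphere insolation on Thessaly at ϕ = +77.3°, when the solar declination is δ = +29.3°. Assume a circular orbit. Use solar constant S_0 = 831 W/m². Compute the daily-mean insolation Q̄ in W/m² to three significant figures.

cos h₀ = −tan(+77.3°) tan(+29.300°) = -2.4901 ≤ −1 ⇒ polar day, h₀ = π.
Bracket: h₀ sin ϕ sin δ + cos ϕ cos δ sin h₀ = 3.1416×0.97553×0.48938 + 0.21985×0.87207×0.00000 = 1.499815 + 0.000000 = 1.499815.
Q̄ = (S_0/π) × [bracket] = (831/π) × 1.499815 = 396.7 W/m².

Q̄ ≈ 397 W/m²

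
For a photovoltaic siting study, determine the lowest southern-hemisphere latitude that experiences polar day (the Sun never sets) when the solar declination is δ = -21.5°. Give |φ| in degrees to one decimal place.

Polar day requires cos H₀ = −tan φ tan δ ≤ −1, i.e. tan φ tan δ ≥ 1.
The boundary is |tan φ| · |tan δ| = 1, so |φ| = 90° − |δ| = 90° − 21.5° = 68.5° in the southern hemisphere.

|φ| = 68.5°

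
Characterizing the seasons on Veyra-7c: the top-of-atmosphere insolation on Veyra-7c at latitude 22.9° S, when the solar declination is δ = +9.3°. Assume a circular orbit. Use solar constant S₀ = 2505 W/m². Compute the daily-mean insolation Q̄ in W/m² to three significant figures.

cos H₀ = −tan(-22.9°) tan(+9.300°) = 0.0692, H₀ = 1.5016 rad.
Bracket: H₀ sin φ sin δ + cos φ cos δ sin H₀ = 1.5016×-0.38912×0.16160 + 0.92119×0.98686×0.99760 = -0.094423 + 0.906904 = 0.812481.
Q̄ = (S₀/π) × [bracket] = (2505/π) × 0.812481 = 647.8 W/m².

Q̄ ≈ 648 W/m²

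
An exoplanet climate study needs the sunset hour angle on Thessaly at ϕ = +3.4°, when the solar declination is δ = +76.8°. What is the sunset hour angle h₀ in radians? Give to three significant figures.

cos h₀ = −tan ϕ · tan δ = −tan(+3.4°) × tan(+76.800°) = -0.2533, so h₀ = 1.8269 rad = 104.67°.

h₀ = 1.83 rad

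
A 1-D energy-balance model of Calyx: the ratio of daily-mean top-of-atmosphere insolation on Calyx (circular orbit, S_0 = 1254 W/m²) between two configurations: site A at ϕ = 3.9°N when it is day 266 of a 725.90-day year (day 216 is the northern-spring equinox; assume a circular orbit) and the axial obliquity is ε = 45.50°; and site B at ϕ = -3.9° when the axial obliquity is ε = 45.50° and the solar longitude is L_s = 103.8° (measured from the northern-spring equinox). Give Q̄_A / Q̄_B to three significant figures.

Q̄_A / Q̄_B ≈ 1.52

— Configuration A (ϕ=+3.9°):
Solar longitude: L_s = 360° × (266 − 216)/725.90 = 24.797°.
sin δ = sin 45.50° × sin 24.797° = 0.29914, so δ = +17.406°.
cos h₀ = −tan(+3.9°) tan(+17.406°) = -0.0214, h₀ = 1.5922 rad.
Bracket: h₀ sin ϕ sin δ + cos ϕ cos δ sin h₀ = 1.5922×0.06802×0.29914 + 0.99768×0.95421×0.99977 = 0.032397 + 0.951777 = 0.984174.
Q̄ = (S_0/π) × [bracket] = (1254/π) × 0.984174 = 392.84 W/m².
— Configuration B (ϕ=-3.9°):
Solar declination: sin δ = sin ε · sin L_s = sin 45.50° × sin 103.8° = 0.69266, so δ = +43.841°.
cos h₀ = −tan(-3.9°) tan(+43.841°) = 0.0655, h₀ = 1.5053 rad.
Bracket: h₀ sin ϕ sin δ + cos ϕ cos δ sin h₀ = 1.5053×-0.06802×0.69266 + 0.99768×0.72126×0.99785 = -0.070922 + 0.718040 = 0.647118.
Q̄ = (S_0/π) × [bracket] = (1254/π) × 0.647118 = 258.30 W/m².
Ratio Q̄_A / Q̄_B = 392.84 / 258.30 = 1.521.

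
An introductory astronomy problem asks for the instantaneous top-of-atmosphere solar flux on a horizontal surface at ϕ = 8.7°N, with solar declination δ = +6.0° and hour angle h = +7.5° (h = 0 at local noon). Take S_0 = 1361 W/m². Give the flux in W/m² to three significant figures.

1.35e+03 W/m²

cos θ_z = sin ϕ sin δ + cos ϕ cos δ cos h = 0.015811 + 0.974668 = 0.990479.
Flux = S_0 · cos θ_z = 1361 × 0.990479 = 1348 W/m².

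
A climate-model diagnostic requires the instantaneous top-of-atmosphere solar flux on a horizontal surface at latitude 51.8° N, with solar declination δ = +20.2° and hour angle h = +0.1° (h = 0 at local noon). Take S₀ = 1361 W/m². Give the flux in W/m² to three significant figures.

cos θ_z = sin φ sin δ + cos φ cos δ cos h = 0.271355 + 0.580371 = 0.851726.
Flux = S₀ · cos θ_z = 1361 × 0.851726 = 1159 W/m².

1.16e+03 W/m²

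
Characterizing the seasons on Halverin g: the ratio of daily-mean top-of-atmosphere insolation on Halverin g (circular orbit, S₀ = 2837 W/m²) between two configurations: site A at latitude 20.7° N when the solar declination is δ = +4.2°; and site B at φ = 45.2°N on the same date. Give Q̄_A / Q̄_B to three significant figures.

— Configuration A (φ=+20.7°):
cos H₀ = −tan(+20.7°) tan(+4.200°) = -0.0277, H₀ = 1.5985 rad.
Bracket: H₀ sin φ sin δ + cos φ cos δ sin H₀ = 1.5985×0.35347×0.07324 + 0.93544×0.99731×0.99961 = 0.041382 + 0.932560 = 0.973942.
Q̄ = (S₀/π) × [bracket] = (2837/π) × 0.973942 = 879.51 W/m².
— Configuration B (φ=+45.2°):
cos H₀ = −tan(+45.2°) tan(+4.200°) = -0.0739, H₀ = 1.6448 rad.
Bracket: H₀ sin φ sin δ + cos φ cos δ sin H₀ = 1.6448×0.70957×0.07324 + 0.70463×0.99731×0.99726 = 0.085478 + 0.700809 = 0.786287.
Q̄ = (S₀/π) × [bracket] = (2837/π) × 0.786287 = 710.05 W/m².
Ratio Q̄_A / Q̄_B = 879.51 / 710.05 = 1.239.

Q̄_A / Q̄_B ≈ 1.24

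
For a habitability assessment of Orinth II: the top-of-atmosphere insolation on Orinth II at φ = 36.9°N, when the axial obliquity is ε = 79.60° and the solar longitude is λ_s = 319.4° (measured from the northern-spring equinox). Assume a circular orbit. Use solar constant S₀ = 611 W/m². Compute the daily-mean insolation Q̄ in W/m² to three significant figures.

Q̄ ≈ 26.3 W/m²

Solar declination: sin δ = sin ε · sin λ_s = sin 79.60° × sin 319.4° = -0.64008, so δ = -39.798°.
cos H₀ = −tan(+36.9°) tan(-39.798°) = 0.6255, H₀ = 0.8950 rad.
Bracket: H₀ sin φ sin δ + cos φ cos δ sin H₀ = 0.8950×0.60042×-0.64008 + 0.79968×0.76831×0.78021 = -0.343964 + 0.479363 = 0.135399.
Q̄ = (S₀/π) × [bracket] = (611/π) × 0.135399 = 26.33 W/m².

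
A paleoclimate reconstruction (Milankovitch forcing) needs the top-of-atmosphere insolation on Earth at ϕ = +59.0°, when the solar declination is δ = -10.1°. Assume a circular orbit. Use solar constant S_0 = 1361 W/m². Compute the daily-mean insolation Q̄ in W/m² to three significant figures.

Q̄ ≈ 127 W/m²

cos h₀ = −tan(+59.0°) tan(-10.100°) = 0.2965, h₀ = 1.2698 rad.
Bracket: h₀ sin ϕ sin δ + cos ϕ cos δ sin h₀ = 1.2698×0.85717×-0.17537 + 0.51504×0.98450×0.95505 = -0.190879 + 0.484265 = 0.293386.
Q̄ = (S_0/π) × [bracket] = (1361/π) × 0.293386 = 127.1 W/m².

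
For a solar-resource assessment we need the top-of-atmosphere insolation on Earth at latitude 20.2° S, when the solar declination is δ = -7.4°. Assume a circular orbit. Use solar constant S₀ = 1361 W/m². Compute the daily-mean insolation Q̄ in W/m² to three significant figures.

cos H₀ = −tan(-20.2°) tan(-7.400°) = -0.0478, H₀ = 1.6186 rad.
Bracket: H₀ sin φ sin δ + cos φ cos δ sin H₀ = 1.6186×-0.34530×-0.12880 + 0.93849×0.99167×0.99886 = 0.071987 + 0.929611 = 1.001598.
Q̄ = (S₀/π) × [bracket] = (1361/π) × 1.001598 = 433.9 W/m².

Q̄ ≈ 434 W/m²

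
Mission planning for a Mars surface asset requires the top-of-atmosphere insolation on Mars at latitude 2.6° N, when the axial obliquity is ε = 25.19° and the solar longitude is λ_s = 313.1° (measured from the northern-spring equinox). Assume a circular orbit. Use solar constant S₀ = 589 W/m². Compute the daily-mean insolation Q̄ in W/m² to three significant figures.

Solar declination: sin δ = sin ε · sin λ_s = sin 25.19° × sin 313.1° = -0.31077, so δ = -18.106°.
cos H₀ = −tan(+2.6°) tan(-18.106°) = 0.0148, H₀ = 1.5559 rad.
Bracket: H₀ sin φ sin δ + cos φ cos δ sin H₀ = 1.5559×0.04536×-0.31077 + 0.99897×0.95048×0.99989 = -0.021933 + 0.949397 = 0.927464.
Q̄ = (S₀/π) × [bracket] = (589/π) × 0.927464 = 173.9 W/m².

Q̄ ≈ 174 W/m²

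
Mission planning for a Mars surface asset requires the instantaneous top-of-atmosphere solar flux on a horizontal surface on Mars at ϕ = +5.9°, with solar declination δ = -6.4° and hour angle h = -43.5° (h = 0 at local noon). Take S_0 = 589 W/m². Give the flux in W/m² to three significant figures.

416 W/m²

cos θ_z = sin ϕ sin δ + cos ϕ cos δ cos h = -0.011458 + 0.717035 = 0.705577.
Flux = S_0 · cos θ_z = 589 × 0.705577 = 415.6 W/m².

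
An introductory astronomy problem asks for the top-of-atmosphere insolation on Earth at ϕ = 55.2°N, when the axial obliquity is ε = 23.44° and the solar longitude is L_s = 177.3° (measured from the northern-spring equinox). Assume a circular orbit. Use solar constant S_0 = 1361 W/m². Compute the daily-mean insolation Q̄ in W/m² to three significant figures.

Q̄ ≈ 258 W/m²

Solar declination: sin δ = sin ε · sin L_s = sin 23.44° × sin 177.3° = 0.01874, so δ = +1.074°.
cos h₀ = −tan(+55.2°) tan(+1.074°) = -0.0270, h₀ = 1.5978 rad.
Bracket: h₀ sin ϕ sin δ + cos ϕ cos δ sin h₀ = 1.5978×0.82115×0.01874 + 0.57071×0.99982×0.99964 = 0.024588 + 0.570402 = 0.594990.
Q̄ = (S_0/π) × [bracket] = (1361/π) × 0.594990 = 257.8 W/m².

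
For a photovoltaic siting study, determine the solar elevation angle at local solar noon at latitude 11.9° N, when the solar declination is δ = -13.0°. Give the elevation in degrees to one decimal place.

At local noon the hour angle is zero, so the zenith angle equals |φ − δ| = |+11.9° − (-13.000°)| = 24.900°.
Elevation = 90° − 24.900° = 65.1°.

65.1°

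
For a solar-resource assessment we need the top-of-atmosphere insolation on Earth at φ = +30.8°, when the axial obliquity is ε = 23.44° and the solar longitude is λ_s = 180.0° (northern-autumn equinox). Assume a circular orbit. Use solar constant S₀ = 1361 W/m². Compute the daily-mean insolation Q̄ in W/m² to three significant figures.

Q̄ ≈ 372 W/m²

Solar declination: sin δ = sin ε · sin λ_s = sin 23.44° × sin 180.0° = 0.00000, so δ = +0.000°.
cos H₀ = −tan(+30.8°) tan(+0.000°) = -0.0000, H₀ = 1.5708 rad.
Bracket: H₀ sin φ sin δ + cos φ cos δ sin H₀ = 1.5708×0.51204×0.00000 + 0.85896×1.00000×1.00000 = 0.000000 + 0.858960 = 0.858960.
Q̄ = (S₀/π) × [bracket] = (1361/π) × 0.858960 = 372.1 W/m².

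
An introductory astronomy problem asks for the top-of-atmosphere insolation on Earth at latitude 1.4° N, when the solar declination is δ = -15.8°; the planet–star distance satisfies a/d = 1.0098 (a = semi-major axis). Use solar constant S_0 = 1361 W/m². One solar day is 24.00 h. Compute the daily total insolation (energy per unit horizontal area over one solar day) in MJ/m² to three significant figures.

36.3 MJ/m²

cos h₀ = −tan(+1.4°) tan(-15.800°) = 0.0069, h₀ = 1.5639 rad.
Bracket: h₀ sin ϕ sin δ + cos ϕ cos δ sin h₀ = 1.5639×0.02443×-0.27228 + 0.99970×0.96222×0.99998 = -0.010403 + 0.961912 = 0.951509.
Inverse-square distance factor (a/d)² = 1.0098² = 1.019696.
Q̄ = (S_0/π) × 1.019696 × [bracket] = (1361/π) × 1.019696 × 0.951509 = 420.33 W/m².
Daily total = Q̄ × 24.00 h × 3600 s/h = 420.33 × 24.00 × 3600 / 10⁶ = 36.32 MJ/m².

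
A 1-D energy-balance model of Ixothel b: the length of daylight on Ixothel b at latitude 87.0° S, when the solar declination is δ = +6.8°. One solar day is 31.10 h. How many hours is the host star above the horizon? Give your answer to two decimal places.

cos H₀ = −tan φ · tan δ = 2.2753 ≥ 1, so the host star never rises (polar night) and H₀ = 0.
Daylight = 2H₀/(2π) × 31.10 h = (0.0000/π) × 31.10 = 0.00 h.

0.00 h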